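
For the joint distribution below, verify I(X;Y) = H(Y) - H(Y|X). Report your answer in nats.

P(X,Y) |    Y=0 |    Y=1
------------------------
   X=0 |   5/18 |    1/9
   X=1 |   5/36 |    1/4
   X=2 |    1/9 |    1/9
I(X;Y) = 0.0514 nats

Mutual information has multiple equivalent forms:
- I(X;Y) = H(X) - H(X|Y)
- I(X;Y) = H(Y) - H(Y|X)
- I(X;Y) = H(X) + H(Y) - H(X,Y)

Computing all quantities:
H(X) = 1.0688, H(Y) = 0.6916, H(X,Y) = 1.7090
H(X|Y) = 1.0174, H(Y|X) = 0.6402

Verification:
H(X) - H(X|Y) = 1.0688 - 1.0174 = 0.0514
H(Y) - H(Y|X) = 0.6916 - 0.6402 = 0.0514
H(X) + H(Y) - H(X,Y) = 1.0688 + 0.6916 - 1.7090 = 0.0514

All forms give I(X;Y) = 0.0514 nats. ✓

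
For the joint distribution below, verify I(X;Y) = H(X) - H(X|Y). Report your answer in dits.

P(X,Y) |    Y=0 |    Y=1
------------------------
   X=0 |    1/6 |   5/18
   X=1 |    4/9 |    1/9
I(X;Y) = 0.0418 dits

Mutual information has multiple equivalent forms:
- I(X;Y) = H(X) - H(X|Y)
- I(X;Y) = H(Y) - H(Y|X)
- I(X;Y) = H(X) + H(Y) - H(X,Y)

Computing all quantities:
H(X) = 0.2983, H(Y) = 0.2902, H(X,Y) = 0.5468
H(X|Y) = 0.2566, H(Y|X) = 0.2484

Verification:
H(X) - H(X|Y) = 0.2983 - 0.2566 = 0.0418
H(Y) - H(Y|X) = 0.2902 - 0.2484 = 0.0418
H(X) + H(Y) - H(X,Y) = 0.2983 + 0.2902 - 0.5468 = 0.0418

All forms give I(X;Y) = 0.0418 dits. ✓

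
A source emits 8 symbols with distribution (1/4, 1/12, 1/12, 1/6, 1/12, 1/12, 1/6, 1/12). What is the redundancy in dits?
0.0435 dits

Redundancy measures how far a source is from maximum entropy:
R = H_max - H(X)

Maximum entropy for 8 symbols: H_max = log_10(8) = 0.9031 dits
Actual entropy: H(X) = 0.8596 dits
Redundancy: R = 0.9031 - 0.8596 = 0.0435 dits

This redundancy represents potential for compression: the source could be compressed by 0.0435 dits per symbol.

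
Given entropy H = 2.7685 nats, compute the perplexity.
15.9347

Perplexity is e^H (or exp(H) for natural log).

H = 2.7685 nats
Perplexity = e^2.7685 = 15.9347

Interpretation: The model's uncertainty is equivalent to choosing uniformly among 15.9 options.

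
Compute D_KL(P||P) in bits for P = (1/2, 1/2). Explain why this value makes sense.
0.0000 bits

KL divergence satisfies the Gibbs inequality: D_KL(P||Q) ≥ 0 for all distributions P, Q.

D_KL(P||Q) = Σ p(x) log(p(x)/q(x))
Each term is p(x) × log_2(p(x)/p(x)) = p(x) × log_2(1) = 0, so the sum is 0.
D_KL(P||Q) = 0.0000 bits

When P = Q, the KL divergence is exactly 0, as there is no 'divergence' between identical distributions.

This non-negativity is a fundamental property: relative entropy cannot be negative because it measures how different Q is from P.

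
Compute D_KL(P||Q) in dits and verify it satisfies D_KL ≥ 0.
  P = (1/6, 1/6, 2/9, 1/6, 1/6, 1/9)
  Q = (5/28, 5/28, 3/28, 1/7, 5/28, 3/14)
0.0349 dits

KL divergence satisfies the Gibbs inequality: D_KL(P||Q) ≥ 0 for all distributions P, Q.

D_KL(P||Q) = Σ p(x) log(p(x)/q(x))
Term by term:
  x=0: 1/6 × log_10[(1/6)/(5/28)] = -0.0050
  x=1: 1/6 × log_10[(1/6)/(5/28)] = -0.0050
  x=2: 2/9 × log_10[(2/9)/(3/28)] = 0.0704
  x=3: 1/6 × log_10[(1/6)/(1/7)] = 0.0112
  x=4: 1/6 × log_10[(1/6)/(5/28)] = -0.0050
  x=5: 1/9 × log_10[(1/9)/(3/14)] = -0.0317
D_KL(P||Q) = 0.0349 dits

D_KL(P||Q) = 0.0349 ≥ 0 ✓

This non-negativity is a fundamental property: relative entropy cannot be negative because it measures how different Q is from P.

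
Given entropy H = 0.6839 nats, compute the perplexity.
1.9816

Perplexity is e^H (or exp(H) for natural log).

H = 0.6839 nats
Perplexity = e^0.6839 = 1.9816

Interpretation: The model's uncertainty is equivalent to choosing uniformly among 2.0 options.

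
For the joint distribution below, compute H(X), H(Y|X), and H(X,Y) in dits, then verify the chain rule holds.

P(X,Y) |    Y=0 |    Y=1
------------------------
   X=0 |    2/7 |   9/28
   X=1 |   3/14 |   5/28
H(X,Y) = 0.5908, H(X) = 0.2910, H(Y|X) = 0.2999 (all in dits)

Chain rule: H(X,Y) = H(X) + H(Y|X)

Left side — joint entropy directly:
H(X,Y) = -Σ p(x,y) log p(x,y) = 0.5908 dits

Right side — compute H(Y|X) from the conditional distributions:
P(X) = (17/28, 11/28), so H(X) = 0.2910 dits
H(Y|X) = Σ_x P(X=x) · H(Y|X=x):
  P(Y|X=0) = (8/17, 9/17), H(Y|X=0) = 0.3003, weight P(X=0) = 17/28
  P(Y|X=1) = (6/11, 5/11), H(Y|X=1) = 0.2992, weight P(X=1) = 11/28
H(Y|X) = 0.2999 dits

H(X) + H(Y|X) = 0.2910 + 0.2999 = 0.5908 dits

Both sides equal 0.5908 dits. ✓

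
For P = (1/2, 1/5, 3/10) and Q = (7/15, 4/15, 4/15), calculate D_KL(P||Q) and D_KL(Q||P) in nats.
D_KL(P||Q) = 0.0123, D_KL(Q||P) = 0.0131

KL divergence is not symmetric: D_KL(P||Q) ≠ D_KL(Q||P) in general.

D_KL(P||Q) = 0.0123 nats
D_KL(Q||P) = 0.0131 nats

No, they are not equal!

This asymmetry is why KL divergence is not a true distance metric.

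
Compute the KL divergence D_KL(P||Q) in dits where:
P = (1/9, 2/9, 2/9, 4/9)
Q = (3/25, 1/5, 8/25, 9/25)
0.0119 dits

KL divergence: D_KL(P||Q) = Σ p(x) log(p(x)/q(x))

Computing term by term:
  x=0: 1/9 × log_10[(1/9)/(3/25)] = 1/9 × -0.0334 = -0.0037
  x=1: 2/9 × log_10[(2/9)/(1/5)] = 2/9 × 0.0458 = 0.0102
  x=2: 2/9 × log_10[(2/9)/(8/25)] = 2/9 × -0.1584 = -0.0352
  x=3: 4/9 × log_10[(4/9)/(9/25)] = 4/9 × 0.0915 = 0.0407

D_KL(P||Q) = 0.0119 dits

Note: KL divergence is always non-negative and equals 0 iff P = Q.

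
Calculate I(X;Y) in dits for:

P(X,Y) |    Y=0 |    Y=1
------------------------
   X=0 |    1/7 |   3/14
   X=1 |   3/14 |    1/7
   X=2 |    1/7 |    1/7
0.0062 dits

Mutual information: I(X;Y) = H(X) + H(Y) - H(X,Y)

Marginals:
P(X) = (5/14, 5/14, 2/7), H(X) = 0.4748 dits
P(Y) = (1/2, 1/2), H(Y) = 0.3010 dits

Joint entropy: H(X,Y) = 0.7696 dits

I(X;Y) = 0.4748 + 0.3010 - 0.7696 = 0.0062 dits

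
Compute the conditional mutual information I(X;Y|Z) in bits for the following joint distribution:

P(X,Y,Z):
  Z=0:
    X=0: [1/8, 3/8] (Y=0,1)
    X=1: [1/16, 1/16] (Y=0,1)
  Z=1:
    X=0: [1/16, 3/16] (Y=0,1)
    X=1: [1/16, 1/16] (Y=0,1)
0.0367 bits

Conditional mutual information: I(X;Y|Z) = H(X|Z) + H(Y|Z) - H(X,Y|Z)

H(Z) = 0.9544
H(X,Z) = 1.7500 → H(X|Z) = 0.7956
H(Y,Z) = 1.8496 → H(Y|Z) = 0.8952
H(X,Y,Z) = 2.6085 → H(X,Y|Z) = 1.6540

I(X;Y|Z) = 0.7956 + 0.8952 - 1.6540 = 0.0367 bits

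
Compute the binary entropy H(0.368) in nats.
0.6579 nats

The binary entropy function is:
H(p) = -p log(p) - (1-p) log(1-p)

H(0.368) = -0.368 × log_e(0.368) - 0.632 × log_e(0.632)
H(0.368) = 0.6579 nats

Note: Binary entropy is maximized at p=0.5 (H=1 bit) and minimized at p=0 or p=1 (H=0).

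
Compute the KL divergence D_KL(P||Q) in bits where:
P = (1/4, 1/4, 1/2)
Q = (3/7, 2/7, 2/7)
0.1611 bits

KL divergence: D_KL(P||Q) = Σ p(x) log(p(x)/q(x))

Computing term by term:
  x=0: 1/4 × log_2[(1/4)/(3/7)] = 1/4 × -0.7776 = -0.1944
  x=1: 1/4 × log_2[(1/4)/(2/7)] = 1/4 × -0.1926 = -0.0482
  x=2: 1/2 × log_2[(1/2)/(2/7)] = 1/2 × 0.8074 = 0.4037

D_KL(P||Q) = 0.1611 bits

Note: KL divergence is always non-negative and equals 0 iff P = Q.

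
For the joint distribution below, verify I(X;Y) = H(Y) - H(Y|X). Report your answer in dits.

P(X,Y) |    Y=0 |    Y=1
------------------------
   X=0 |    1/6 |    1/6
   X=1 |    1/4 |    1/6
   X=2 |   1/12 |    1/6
I(X;Y) = 0.0098 dits

Mutual information has multiple equivalent forms:
- I(X;Y) = H(X) - H(X|Y)
- I(X;Y) = H(Y) - H(Y|X)
- I(X;Y) = H(X) + H(Y) - H(X,Y)

Computing all quantities:
H(X) = 0.4680, H(Y) = 0.3010, H(X,Y) = 0.7592
H(X|Y) = 0.4582, H(Y|X) = 0.2912

Verification:
H(X) - H(X|Y) = 0.4680 - 0.4582 = 0.0098
H(Y) - H(Y|X) = 0.3010 - 0.2912 = 0.0098
H(X) + H(Y) - H(X,Y) = 0.4680 + 0.3010 - 0.7592 = 0.0098

All forms give I(X;Y) = 0.0098 dits. ✓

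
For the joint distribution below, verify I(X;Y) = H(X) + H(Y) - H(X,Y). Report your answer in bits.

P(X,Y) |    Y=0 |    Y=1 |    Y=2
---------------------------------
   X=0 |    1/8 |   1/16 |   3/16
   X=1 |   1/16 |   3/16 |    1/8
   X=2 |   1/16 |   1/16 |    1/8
I(X;Y) = 0.0768 bits

Mutual information has multiple equivalent forms:
- I(X;Y) = H(X) - H(X|Y)
- I(X;Y) = H(Y) - H(Y|X)
- I(X;Y) = H(X) + H(Y) - H(X,Y)

Computing all quantities:
H(X) = 1.5613, H(Y) = 1.5462, H(X,Y) = 3.0306
H(X|Y) = 1.4845, H(Y|X) = 1.4694

Verification:
H(X) - H(X|Y) = 1.5613 - 1.4845 = 0.0768
H(Y) - H(Y|X) = 1.5462 - 1.4694 = 0.0768
H(X) + H(Y) - H(X,Y) = 1.5613 + 1.5462 - 3.0306 = 0.0768

All forms give I(X;Y) = 0.0768 bits. ✓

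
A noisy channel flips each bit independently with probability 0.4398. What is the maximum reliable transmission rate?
0.0105 bits

For a binary symmetric channel (BSC) with error probability p:
Capacity C = 1 - H(p) bits per symbol

where H(p) = -p log₂(p) - (1-p) log₂(1-p) is the binary entropy function.

H(0.4398) = 0.9895 bits
C = 1 - 0.9895 = 0.0105 bits per symbol

This means we can reliably transmit up to 0.0105 bits of information per channel use.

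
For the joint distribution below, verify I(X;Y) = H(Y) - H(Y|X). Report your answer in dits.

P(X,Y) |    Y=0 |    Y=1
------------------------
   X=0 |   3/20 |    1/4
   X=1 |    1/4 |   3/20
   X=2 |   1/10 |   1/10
I(X;Y) = 0.0110 dits

Mutual information has multiple equivalent forms:
- I(X;Y) = H(X) - H(X|Y)
- I(X;Y) = H(Y) - H(Y|X)
- I(X;Y) = H(X) + H(Y) - H(X,Y)

Computing all quantities:
H(X) = 0.4581, H(Y) = 0.3010, H(X,Y) = 0.7482
H(X|Y) = 0.4472, H(Y|X) = 0.2901

Verification:
H(X) - H(X|Y) = 0.4581 - 0.4472 = 0.0110
H(Y) - H(Y|X) = 0.3010 - 0.2901 = 0.0110
H(X) + H(Y) - H(X,Y) = 0.4581 + 0.3010 - 0.7482 = 0.0110

All forms give I(X;Y) = 0.0110 dits. ✓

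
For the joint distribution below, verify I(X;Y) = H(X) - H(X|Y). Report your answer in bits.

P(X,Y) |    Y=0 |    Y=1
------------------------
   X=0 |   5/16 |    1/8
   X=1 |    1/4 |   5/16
I(X;Y) = 0.0536 bits

Mutual information has multiple equivalent forms:
- I(X;Y) = H(X) - H(X|Y)
- I(X;Y) = H(Y) - H(Y|X)
- I(X;Y) = H(X) + H(Y) - H(X,Y)

Computing all quantities:
H(X) = 0.9887, H(Y) = 0.9887, H(X,Y) = 1.9238
H(X|Y) = 0.9351, H(Y|X) = 0.9351

Verification:
H(X) - H(X|Y) = 0.9887 - 0.9351 = 0.0536
H(Y) - H(Y|X) = 0.9887 - 0.9351 = 0.0536
H(X) + H(Y) - H(X,Y) = 0.9887 + 0.9887 - 1.9238 = 0.0536

All forms give I(X;Y) = 0.0536 bits. ✓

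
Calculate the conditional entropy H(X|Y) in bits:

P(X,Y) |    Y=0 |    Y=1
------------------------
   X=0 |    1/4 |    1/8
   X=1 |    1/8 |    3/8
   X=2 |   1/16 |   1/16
1.2919 bits

Using the chain rule: H(X|Y) = H(X,Y) - H(Y)

First, compute H(X,Y) = 2.2806 bits

Marginal P(Y) = (7/16, 9/16)
H(Y) = 0.9887 bits

H(X|Y) = H(X,Y) - H(Y) = 2.2806 - 0.9887 = 1.2919 bits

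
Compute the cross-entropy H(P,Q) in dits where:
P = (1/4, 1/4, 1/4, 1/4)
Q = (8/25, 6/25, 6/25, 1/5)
0.6083 dits

Cross-entropy: H(P,Q) = -Σ p(x) log q(x)

Alternatively: H(P,Q) = H(P) + D_KL(P||Q)
H(P) = 0.6021 dits
D_KL(P||Q) = 0.0063 dits

H(P,Q) = 0.6021 + 0.0063 = 0.6083 dits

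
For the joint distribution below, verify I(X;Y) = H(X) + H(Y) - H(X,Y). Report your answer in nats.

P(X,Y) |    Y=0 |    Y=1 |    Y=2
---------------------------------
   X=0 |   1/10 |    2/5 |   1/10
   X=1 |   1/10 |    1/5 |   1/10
I(X;Y) = 0.0138 nats

Mutual information has multiple equivalent forms:
- I(X;Y) = H(X) - H(X|Y)
- I(X;Y) = H(Y) - H(Y|X)
- I(X;Y) = H(X) + H(Y) - H(X,Y)

Computing all quantities:
H(X) = 0.6730, H(Y) = 0.9503, H(X,Y) = 1.6094
H(X|Y) = 0.6592, H(Y|X) = 0.9364

Verification:
H(X) - H(X|Y) = 0.6730 - 0.6592 = 0.0138
H(Y) - H(Y|X) = 0.9503 - 0.9364 = 0.0138
H(X) + H(Y) - H(X,Y) = 0.6730 + 0.9503 - 1.6094 = 0.0138

All forms give I(X;Y) = 0.0138 nats. ✓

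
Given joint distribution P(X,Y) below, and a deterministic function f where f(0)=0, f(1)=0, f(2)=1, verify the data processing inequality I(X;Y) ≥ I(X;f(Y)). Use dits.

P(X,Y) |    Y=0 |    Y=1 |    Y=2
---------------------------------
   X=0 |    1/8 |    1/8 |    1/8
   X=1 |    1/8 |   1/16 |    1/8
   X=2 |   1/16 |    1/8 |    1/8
I(X;Y) = 0.0102, I(X;f(Y)) = 0.0010, inequality holds: 0.0102 ≥ 0.0010

Data Processing Inequality: For any Markov chain X → Y → Z, we have I(X;Y) ≥ I(X;Z).

Here Z = f(Y) is a deterministic function of Y, forming X → Y → Z.

Original I(X;Y) = 0.0102 dits

After applying f:
P(X,Z) where Z=f(Y):
- P(X,Z=0) = P(X,Y=0) + P(X,Y=1)
- P(X,Z=1) = P(X,Y=2)

I(X;Z) = I(X;f(Y)) = 0.0010 dits

Verification: 0.0102 ≥ 0.0010 ✓

Information cannot be created by processing; the function f can only lose information about X.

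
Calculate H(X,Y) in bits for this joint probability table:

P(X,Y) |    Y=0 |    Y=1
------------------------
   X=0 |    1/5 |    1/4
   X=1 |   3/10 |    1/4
1.9855 bits

Joint entropy is H(X,Y) = -Σ_{x,y} p(x,y) log p(x,y).

Summing over all non-zero entries:
H(X,Y) = -[1/5·log_2(1/5) + 1/4·log_2(1/4) + 3/10·log_2(3/10) + 1/4·log_2(1/4)]
H(X,Y) = 1.9855 bits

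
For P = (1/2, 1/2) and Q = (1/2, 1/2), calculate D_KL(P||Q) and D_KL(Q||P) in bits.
D_KL(P||Q) = 0.0000, D_KL(Q||P) = 0.0000

KL divergence is not symmetric: D_KL(P||Q) ≠ D_KL(Q||P) in general.

D_KL(P||Q) = 0.0000 bits
D_KL(Q||P) = 0.0000 bits

In this case they happen to be equal (to 4 decimal places).

This asymmetry is why KL divergence is not a true distance metric.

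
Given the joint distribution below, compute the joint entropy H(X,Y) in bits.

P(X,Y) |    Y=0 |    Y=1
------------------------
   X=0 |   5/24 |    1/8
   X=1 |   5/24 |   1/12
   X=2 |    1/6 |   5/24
2.5190 bits

Joint entropy is H(X,Y) = -Σ_{x,y} p(x,y) log p(x,y).

Summing over all non-zero entries:
H(X,Y) = -[5/24·log_2(5/24) + 1/8·log_2(1/8) + 5/24·log_2(5/24) + 1/12·log_2(1/12) + 1/6·log_2(1/6) + 5/24·log_2(5/24)]
H(X,Y) = 2.5190 bits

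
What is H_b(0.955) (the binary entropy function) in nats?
0.1835 nats

The binary entropy function is:
H(p) = -p log(p) - (1-p) log(1-p)

H(0.955) = -0.955 × log_e(0.955) - 0.045 × log_e(0.045)
H(0.955) = 0.1835 nats

Note: Binary entropy is maximized at p=0.5 (H=1 bit) and minimized at p=0 or p=1 (H=0).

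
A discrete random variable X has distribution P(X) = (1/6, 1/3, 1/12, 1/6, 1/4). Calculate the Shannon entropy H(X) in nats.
1.5171 nats

Shannon entropy is H(X) = -Σ p(x) log p(x).

For P = (1/6, 1/3, 1/12, 1/6, 1/4):
H = -1/6 × log_e(1/6) -1/3 × log_e(1/3) -1/12 × log_e(1/12) -1/6 × log_e(1/6) -1/4 × log_e(1/4)
H = 1.5171 nats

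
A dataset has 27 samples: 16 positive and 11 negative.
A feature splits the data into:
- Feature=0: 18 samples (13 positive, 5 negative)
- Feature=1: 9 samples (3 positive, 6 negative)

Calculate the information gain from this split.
0.1008 bits

Information Gain = H(Y) - H(Y|Feature)

Before split:
P(positive) = 16/27 = 0.5926
H(Y) = 0.9751 bits

After split:
Feature=0: H = 0.8524 bits (weight = 18/27)
Feature=1: H = 0.9183 bits (weight = 9/27)
H(Y|Feature) = (18/27)×0.8524 + (9/27)×0.9183 = 0.8744 bits

Information Gain = 0.9751 - 0.8744 = 0.1008 bits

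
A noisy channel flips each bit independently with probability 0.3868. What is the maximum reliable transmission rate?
0.0373 bits

For a binary symmetric channel (BSC) with error probability p:
Capacity C = 1 - H(p) bits per symbol

where H(p) = -p log₂(p) - (1-p) log₂(1-p) is the binary entropy function.

H(0.3868) = 0.9627 bits
C = 1 - 0.9627 = 0.0373 bits per symbol

This means we can reliably transmit up to 0.0373 bits of information per channel use.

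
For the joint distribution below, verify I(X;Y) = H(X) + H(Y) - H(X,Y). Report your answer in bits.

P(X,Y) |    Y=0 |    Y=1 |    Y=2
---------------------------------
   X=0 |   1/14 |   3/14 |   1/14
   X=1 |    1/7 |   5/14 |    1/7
I(X;Y) = 0.0013 bits

Mutual information has multiple equivalent forms:
- I(X;Y) = H(X) - H(X|Y)
- I(X;Y) = H(Y) - H(Y|X)
- I(X;Y) = H(X) + H(Y) - H(X,Y)

Computing all quantities:
H(X) = 0.9403, H(Y) = 1.4138, H(X,Y) = 2.3527
H(X|Y) = 0.9389, H(Y|X) = 1.4125

Verification:
H(X) - H(X|Y) = 0.9403 - 0.9389 = 0.0013
H(Y) - H(Y|X) = 1.4138 - 1.4125 = 0.0013
H(X) + H(Y) - H(X,Y) = 0.9403 + 1.4138 - 2.3527 = 0.0013

All forms give I(X;Y) = 0.0013 bits. ✓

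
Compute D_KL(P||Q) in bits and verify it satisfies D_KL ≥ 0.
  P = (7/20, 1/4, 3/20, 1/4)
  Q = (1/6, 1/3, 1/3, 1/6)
0.2443 bits

KL divergence satisfies the Gibbs inequality: D_KL(P||Q) ≥ 0 for all distributions P, Q.

D_KL(P||Q) = Σ p(x) log(p(x)/q(x))
Term by term:
  x=0: 7/20 × log_2[(7/20)/(1/6)] = 0.3746
  x=1: 1/4 × log_2[(1/4)/(1/3)] = -0.1038
  x=2: 3/20 × log_2[(3/20)/(1/3)] = -0.1728
  x=3: 1/4 × log_2[(1/4)/(1/6)] = 0.1462
D_KL(P||Q) = 0.2443 bits

D_KL(P||Q) = 0.2443 ≥ 0 ✓

This non-negativity is a fundamental property: relative entropy cannot be negative because it measures how different Q is from P.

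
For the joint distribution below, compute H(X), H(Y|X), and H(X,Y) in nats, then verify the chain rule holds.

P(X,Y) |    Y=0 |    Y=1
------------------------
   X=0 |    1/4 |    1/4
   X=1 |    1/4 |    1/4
H(X,Y) = 1.3863, H(X) = 0.6931, H(Y|X) = 0.6931 (all in nats)

Chain rule: H(X,Y) = H(X) + H(Y|X)

Left side — joint entropy directly:
H(X,Y) = -Σ p(x,y) log p(x,y) = 1.3863 nats

Right side — compute H(Y|X) from the conditional distributions:
P(X) = (1/2, 1/2), so H(X) = 0.6931 nats
H(Y|X) = Σ_x P(X=x) · H(Y|X=x):
  P(Y|X=0) = (1/2, 1/2), H(Y|X=0) = 0.6931, weight P(X=0) = 1/2
  P(Y|X=1) = (1/2, 1/2), H(Y|X=1) = 0.6931, weight P(X=1) = 1/2
H(Y|X) = 0.6931 nats

H(X) + H(Y|X) = 0.6931 + 0.6931 = 1.3863 nats

Both sides equal 1.3863 nats. ✓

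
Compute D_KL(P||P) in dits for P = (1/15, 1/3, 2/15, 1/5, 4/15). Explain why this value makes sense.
0.0000 dits

KL divergence satisfies the Gibbs inequality: D_KL(P||Q) ≥ 0 for all distributions P, Q.

D_KL(P||Q) = Σ p(x) log(p(x)/q(x))
Each term is p(x) × log_10(p(x)/p(x)) = p(x) × log_10(1) = 0, so the sum is 0.
D_KL(P||Q) = 0.0000 dits

When P = Q, the KL divergence is exactly 0, as there is no 'divergence' between identical distributions.

This non-negativity is a fundamental property: relative entropy cannot be negative because it measures how different Q is from P.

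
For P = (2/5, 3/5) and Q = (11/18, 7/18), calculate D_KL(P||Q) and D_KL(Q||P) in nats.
D_KL(P||Q) = 0.0907, D_KL(Q||P) = 0.0904

KL divergence is not symmetric: D_KL(P||Q) ≠ D_KL(Q||P) in general.

D_KL(P||Q) = 0.0907 nats
D_KL(Q||P) = 0.0904 nats

No, they are not equal!

This asymmetry is why KL divergence is not a true distance metric.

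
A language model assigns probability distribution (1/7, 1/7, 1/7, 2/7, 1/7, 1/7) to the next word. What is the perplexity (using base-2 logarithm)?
5.7423

Perplexity is 2^H (or exp(H) for natural log).

First, H = -Σ p log p = 2.5216 bits
Perplexity = 2^2.5216 = 5.7423

Interpretation: The model's uncertainty is equivalent to choosing uniformly among 5.7 options.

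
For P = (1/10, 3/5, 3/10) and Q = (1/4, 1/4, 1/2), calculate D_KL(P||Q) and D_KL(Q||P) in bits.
D_KL(P||Q) = 0.4045, D_KL(Q||P) = 0.3832

KL divergence is not symmetric: D_KL(P||Q) ≠ D_KL(Q||P) in general.

D_KL(P||Q) = 0.4045 bits
D_KL(Q||P) = 0.3832 bits

No, they are not equal!

This asymmetry is why KL divergence is not a true distance metric.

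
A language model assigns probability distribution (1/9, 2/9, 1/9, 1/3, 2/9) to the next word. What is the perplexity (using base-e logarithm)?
4.5858

Perplexity is e^H (or exp(H) for natural log).

First, H = -Σ p log p = 1.5230 nats
Perplexity = e^1.5230 = 4.5858

Interpretation: The model's uncertainty is equivalent to choosing uniformly among 4.6 options.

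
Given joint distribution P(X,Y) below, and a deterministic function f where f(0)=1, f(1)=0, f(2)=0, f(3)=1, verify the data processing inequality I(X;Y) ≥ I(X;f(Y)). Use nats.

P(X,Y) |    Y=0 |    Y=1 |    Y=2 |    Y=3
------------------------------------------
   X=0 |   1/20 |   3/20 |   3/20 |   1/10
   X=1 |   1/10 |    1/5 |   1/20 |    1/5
I(X;Y) = 0.0502, I(X;f(Y)) = 0.0228, inequality holds: 0.0502 ≥ 0.0228

Data Processing Inequality: For any Markov chain X → Y → Z, we have I(X;Y) ≥ I(X;Z).

Here Z = f(Y) is a deterministic function of Y, forming X → Y → Z.

Original I(X;Y) = 0.0502 nats

After applying f:
P(X,Z) where Z=f(Y):
- P(X,Z=0) = P(X,Y=1) + P(X,Y=2)
- P(X,Z=1) = P(X,Y=0) + P(X,Y=3)

I(X;Z) = I(X;f(Y)) = 0.0228 nats

Verification: 0.0502 ≥ 0.0228 ✓

Information cannot be created by processing; the function f can only lose information about X.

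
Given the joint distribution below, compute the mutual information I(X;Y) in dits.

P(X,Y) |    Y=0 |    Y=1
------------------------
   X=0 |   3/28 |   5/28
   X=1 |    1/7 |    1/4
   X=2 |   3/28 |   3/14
0.0003 dits

Mutual information: I(X;Y) = H(X) + H(Y) - H(X,Y)

Marginals:
P(X) = (2/7, 11/28, 9/28), H(X) = 0.4733 dits
P(Y) = (5/14, 9/14), H(Y) = 0.2831 dits

Joint entropy: H(X,Y) = 0.7561 dits

I(X;Y) = 0.4733 + 0.2831 - 0.7561 = 0.0003 dits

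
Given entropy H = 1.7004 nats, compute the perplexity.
5.4761

Perplexity is e^H (or exp(H) for natural log).

H = 1.7004 nats
Perplexity = e^1.7004 = 5.4761

Interpretation: The model's uncertainty is equivalent to choosing uniformly among 5.5 options.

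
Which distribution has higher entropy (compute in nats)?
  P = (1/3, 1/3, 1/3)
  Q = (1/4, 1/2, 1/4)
P

Computing entropies in nats:
H(P) = 1.0986
H(Q) = 1.0397

Distribution P has higher entropy.

Intuition: The distribution closer to uniform (more spread out) has higher entropy.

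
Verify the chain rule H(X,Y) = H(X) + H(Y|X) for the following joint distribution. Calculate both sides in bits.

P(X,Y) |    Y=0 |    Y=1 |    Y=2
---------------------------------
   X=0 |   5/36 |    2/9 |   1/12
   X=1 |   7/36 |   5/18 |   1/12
H(X,Y) = 2.4480, H(X) = 0.9911, H(Y|X) = 1.4569 (all in bits)

Chain rule: H(X,Y) = H(X) + H(Y|X)

Left side — joint entropy directly:
H(X,Y) = -Σ p(x,y) log p(x,y) = 2.4480 bits

Right side — compute H(Y|X) from the conditional distributions:
P(X) = (4/9, 5/9), so H(X) = 0.9911 bits
H(Y|X) = Σ_x P(X=x) · H(Y|X=x):
  P(Y|X=0) = (5/16, 1/2, 3/16), H(Y|X=0) = 1.4772, weight P(X=0) = 4/9
  P(Y|X=1) = (7/20, 1/2, 3/20), H(Y|X=1) = 1.4406, weight P(X=1) = 5/9
H(Y|X) = 1.4569 bits

H(X) + H(Y|X) = 0.9911 + 1.4569 = 2.4480 bits

Both sides equal 2.4480 bits. ✓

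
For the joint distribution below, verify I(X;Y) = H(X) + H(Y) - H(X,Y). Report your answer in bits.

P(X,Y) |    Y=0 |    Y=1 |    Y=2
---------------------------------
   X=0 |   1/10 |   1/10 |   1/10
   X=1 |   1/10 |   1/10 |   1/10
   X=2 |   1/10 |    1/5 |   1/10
I(X;Y) = 0.0200 bits

Mutual information has multiple equivalent forms:
- I(X;Y) = H(X) - H(X|Y)
- I(X;Y) = H(Y) - H(Y|X)
- I(X;Y) = H(X) + H(Y) - H(X,Y)

Computing all quantities:
H(X) = 1.5710, H(Y) = 1.5710, H(X,Y) = 3.1219
H(X|Y) = 1.5510, H(Y|X) = 1.5510

Verification:
H(X) - H(X|Y) = 1.5710 - 1.5510 = 0.0200
H(Y) - H(Y|X) = 1.5710 - 1.5510 = 0.0200
H(X) + H(Y) - H(X,Y) = 1.5710 + 1.5710 - 3.1219 = 0.0200

All forms give I(X;Y) = 0.0200 bits. ✓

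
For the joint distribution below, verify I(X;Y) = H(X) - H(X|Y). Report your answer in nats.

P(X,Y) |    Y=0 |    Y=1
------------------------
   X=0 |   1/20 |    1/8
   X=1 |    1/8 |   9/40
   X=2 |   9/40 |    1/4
I(X;Y) = 0.0116 nats

Mutual information has multiple equivalent forms:
- I(X;Y) = H(X) - H(X|Y)
- I(X;Y) = H(Y) - H(Y|X)
- I(X;Y) = H(X) + H(Y) - H(X,Y)

Computing all quantities:
H(X) = 1.0261, H(Y) = 0.6730, H(X,Y) = 1.6875
H(X|Y) = 1.0145, H(Y|X) = 0.6614

Verification:
H(X) - H(X|Y) = 1.0261 - 1.0145 = 0.0116
H(Y) - H(Y|X) = 0.6730 - 0.6614 = 0.0116
H(X) + H(Y) - H(X,Y) = 1.0261 + 0.6730 - 1.6875 = 0.0116

All forms give I(X;Y) = 0.0116 nats. ✓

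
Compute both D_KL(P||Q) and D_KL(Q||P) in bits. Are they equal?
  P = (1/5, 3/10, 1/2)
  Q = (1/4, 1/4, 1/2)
D_KL(P||Q) = 0.0145, D_KL(Q||P) = 0.0147

KL divergence is not symmetric: D_KL(P||Q) ≠ D_KL(Q||P) in general.

D_KL(P||Q) = 0.0145 bits
D_KL(Q||P) = 0.0147 bits

No, they are not equal!

This asymmetry is why KL divergence is not a true distance metric.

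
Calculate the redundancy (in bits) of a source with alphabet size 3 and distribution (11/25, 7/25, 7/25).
0.0354 bits

Redundancy measures how far a source is from maximum entropy:
R = H_max - H(X)

Maximum entropy for 3 symbols: H_max = log_2(3) = 1.5850 bits
Actual entropy: H(X) = 1.5496 bits
Redundancy: R = 1.5850 - 1.5496 = 0.0354 bits

This redundancy represents potential for compression: the source could be compressed by 0.0354 bits per symbol.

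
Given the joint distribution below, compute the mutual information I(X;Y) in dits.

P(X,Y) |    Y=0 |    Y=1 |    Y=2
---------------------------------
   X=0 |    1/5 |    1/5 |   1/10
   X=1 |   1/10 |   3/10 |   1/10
0.0118 dits

Mutual information: I(X;Y) = H(X) + H(Y) - H(X,Y)

Marginals:
P(X) = (1/2, 1/2), H(X) = 0.3010 dits
P(Y) = (3/10, 1/2, 1/5), H(Y) = 0.4472 dits

Joint entropy: H(X,Y) = 0.7365 dits

I(X;Y) = 0.3010 + 0.4472 - 0.7365 = 0.0118 dits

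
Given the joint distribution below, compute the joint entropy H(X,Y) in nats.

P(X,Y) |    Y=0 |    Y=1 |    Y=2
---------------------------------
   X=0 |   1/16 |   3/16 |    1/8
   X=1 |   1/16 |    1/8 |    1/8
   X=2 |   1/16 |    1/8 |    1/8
2.1334 nats

Joint entropy is H(X,Y) = -Σ_{x,y} p(x,y) log p(x,y).

Summing over all non-zero entries:
H(X,Y) = -[1/16·log_e(1/16) + 3/16·log_e(3/16) + 1/8·log_e(1/8) + 1/16·log_e(1/16) + 1/8·log_e(1/8) + 1/8·log_e(1/8) + 1/16·log_e(1/16) + 1/8·log_e(1/8) + 1/8·log_e(1/8)]
H(X,Y) = 2.1334 nats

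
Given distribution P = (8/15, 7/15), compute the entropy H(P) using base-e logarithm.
0.6909 nats

Shannon entropy is H(X) = -Σ p(x) log p(x).

For P = (8/15, 7/15):
H = -8/15 × log_e(8/15) -7/15 × log_e(7/15)
H = 0.6909 nats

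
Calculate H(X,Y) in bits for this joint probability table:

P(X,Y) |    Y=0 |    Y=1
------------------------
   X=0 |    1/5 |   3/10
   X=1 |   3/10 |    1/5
1.9710 bits

Joint entropy is H(X,Y) = -Σ_{x,y} p(x,y) log p(x,y).

Summing over all non-zero entries:
H(X,Y) = -[1/5·log_2(1/5) + 3/10·log_2(3/10) + 3/10·log_2(3/10) + 1/5·log_2(1/5)]
H(X,Y) = 1.9710 bits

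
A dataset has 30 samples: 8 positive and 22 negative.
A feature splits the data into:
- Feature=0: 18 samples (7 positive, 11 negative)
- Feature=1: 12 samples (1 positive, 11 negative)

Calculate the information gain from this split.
0.0927 bits

Information Gain = H(Y) - H(Y|Feature)

Before split:
P(positive) = 8/30 = 0.2667
H(Y) = 0.8366 bits

After split:
Feature=0: H = 0.9641 bits (weight = 18/30)
Feature=1: H = 0.4138 bits (weight = 12/30)
H(Y|Feature) = (18/30)×0.9641 + (12/30)×0.4138 = 0.7440 bits

Information Gain = 0.8366 - 0.7440 = 0.0927 bits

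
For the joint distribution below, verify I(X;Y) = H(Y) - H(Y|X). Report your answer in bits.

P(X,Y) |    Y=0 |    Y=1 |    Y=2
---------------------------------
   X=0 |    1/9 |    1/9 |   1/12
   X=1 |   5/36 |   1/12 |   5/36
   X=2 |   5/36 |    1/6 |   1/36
I(X;Y) = 0.0791 bits

Mutual information has multiple equivalent forms:
- I(X;Y) = H(X) - H(X|Y)
- I(X;Y) = H(Y) - H(Y|X)
- I(X;Y) = H(X) + H(Y) - H(X,Y)

Computing all quantities:
H(X) = 1.5816, H(Y) = 1.5605, H(X,Y) = 3.0630
H(X|Y) = 1.5025, H(Y|X) = 1.4814

Verification:
H(X) - H(X|Y) = 1.5816 - 1.5025 = 0.0791
H(Y) - H(Y|X) = 1.5605 - 1.4814 = 0.0791
H(X) + H(Y) - H(X,Y) = 1.5816 + 1.5605 - 3.0630 = 0.0791

All forms give I(X;Y) = 0.0791 bits. ✓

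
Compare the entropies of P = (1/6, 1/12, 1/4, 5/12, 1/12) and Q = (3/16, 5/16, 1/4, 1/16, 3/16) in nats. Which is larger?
Q

Computing entropies in nats:
H(P) = 1.4241
H(Q) = 1.5111

Distribution Q has higher entropy.

Intuition: The distribution closer to uniform (more spread out) has higher entropy.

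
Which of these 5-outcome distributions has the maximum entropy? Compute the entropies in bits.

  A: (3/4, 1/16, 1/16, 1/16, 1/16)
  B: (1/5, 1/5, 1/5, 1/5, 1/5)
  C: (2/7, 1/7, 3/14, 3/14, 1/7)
B

For a discrete distribution over n outcomes, entropy is maximized by the uniform distribution.

Computing entropies:
H(A) = 1.3113 bits
H(B) = 2.3219 bits
H(C) = 2.2709 bits

The uniform distribution (where all probabilities equal 1/5) achieves the maximum entropy of log_2(5) = 2.3219 bits.

Distribution B has the highest entropy.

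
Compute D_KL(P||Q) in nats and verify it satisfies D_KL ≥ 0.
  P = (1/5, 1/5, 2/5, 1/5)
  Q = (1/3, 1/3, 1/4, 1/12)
0.1588 nats

KL divergence satisfies the Gibbs inequality: D_KL(P||Q) ≥ 0 for all distributions P, Q.

D_KL(P||Q) = Σ p(x) log(p(x)/q(x))
Term by term:
  x=0: 1/5 × log_e[(1/5)/(1/3)] = -0.1022
  x=1: 1/5 × log_e[(1/5)/(1/3)] = -0.1022
  x=2: 2/5 × log_e[(2/5)/(1/4)] = 0.1880
  x=3: 1/5 × log_e[(1/5)/(1/12)] = 0.1751
D_KL(P||Q) = 0.1588 nats

D_KL(P||Q) = 0.1588 ≥ 0 ✓

This non-negativity is a fundamental property: relative entropy cannot be negative because it measures how different Q is from P.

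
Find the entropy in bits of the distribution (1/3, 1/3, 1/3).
1.5850 bits

Shannon entropy is H(X) = -Σ p(x) log p(x).

For P = (1/3, 1/3, 1/3):
H = -1/3 × log_2(1/3) -1/3 × log_2(1/3) -1/3 × log_2(1/3)
H = 1.5850 bits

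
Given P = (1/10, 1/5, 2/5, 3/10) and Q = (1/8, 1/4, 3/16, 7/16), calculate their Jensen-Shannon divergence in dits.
0.0122 dits

Jensen-Shannon divergence is:
JSD(P||Q) = 0.5 × D_KL(P||M) + 0.5 × D_KL(Q||M)
where M = 0.5 × (P + Q) is the mixture distribution.

M = 0.5 × (1/10, 1/5, 2/5, 3/10) + 0.5 × (1/8, 1/4, 3/16, 7/16) = (0.1125, 9/40, 0.29375, 0.36875)

D_KL(P||M) = 0.0114 dits
D_KL(Q||M) = 0.0131 dits

JSD(P||Q) = 0.5 × 0.0114 + 0.5 × 0.0131 = 0.0122 dits

Unlike KL divergence, JSD is symmetric and bounded: 0 ≤ JSD ≤ log(2).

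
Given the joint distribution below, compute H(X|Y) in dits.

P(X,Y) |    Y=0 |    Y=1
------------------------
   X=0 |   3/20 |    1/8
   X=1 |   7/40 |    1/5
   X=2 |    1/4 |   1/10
0.4631 dits

Using the chain rule: H(X|Y) = H(X,Y) - H(Y)

First, compute H(X,Y) = 0.7592 dits

Marginal P(Y) = (23/40, 17/40)
H(Y) = 0.2961 dits

H(X|Y) = H(X,Y) - H(Y) = 0.7592 - 0.2961 = 0.4631 dits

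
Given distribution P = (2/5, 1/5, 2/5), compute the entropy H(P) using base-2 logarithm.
1.5219 bits

Shannon entropy is H(X) = -Σ p(x) log p(x).

For P = (2/5, 1/5, 2/5):
H = -2/5 × log_2(2/5) -1/5 × log_2(1/5) -2/5 × log_2(2/5)
H = 1.5219 bits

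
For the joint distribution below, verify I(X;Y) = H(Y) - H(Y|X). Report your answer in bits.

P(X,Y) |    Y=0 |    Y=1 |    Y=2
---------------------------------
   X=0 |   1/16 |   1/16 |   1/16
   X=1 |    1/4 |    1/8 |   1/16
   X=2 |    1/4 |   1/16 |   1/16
I(X;Y) = 0.0500 bits

Mutual information has multiple equivalent forms:
- I(X;Y) = H(X) - H(X|Y)
- I(X;Y) = H(Y) - H(Y|X)
- I(X;Y) = H(X) + H(Y) - H(X,Y)

Computing all quantities:
H(X) = 1.5052, H(Y) = 1.4197, H(X,Y) = 2.8750
H(X|Y) = 1.4553, H(Y|X) = 1.3698

Verification:
H(X) - H(X|Y) = 1.5052 - 1.4553 = 0.0500
H(Y) - H(Y|X) = 1.4197 - 1.3698 = 0.0500
H(X) + H(Y) - H(X,Y) = 1.5052 + 1.4197 - 2.8750 = 0.0500

All forms give I(X;Y) = 0.0500 bits. ✓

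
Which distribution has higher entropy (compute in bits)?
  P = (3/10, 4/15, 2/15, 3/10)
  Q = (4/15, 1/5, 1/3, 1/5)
Q

Computing entropies in bits:
H(P) = 1.9383
H(Q) = 1.9656

Distribution Q has higher entropy.

Intuition: The distribution closer to uniform (more spread out) has higher entropy.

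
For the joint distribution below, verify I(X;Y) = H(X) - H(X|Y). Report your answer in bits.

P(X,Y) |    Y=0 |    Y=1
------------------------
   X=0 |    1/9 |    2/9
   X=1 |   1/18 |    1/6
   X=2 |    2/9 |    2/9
I(X;Y) = 0.0333 bits

Mutual information has multiple equivalent forms:
- I(X;Y) = H(X) - H(X|Y)
- I(X;Y) = H(Y) - H(Y|X)
- I(X;Y) = H(X) + H(Y) - H(X,Y)

Computing all quantities:
H(X) = 1.5305, H(Y) = 0.9641, H(X,Y) = 2.4613
H(X|Y) = 1.4972, H(Y|X) = 0.9308

Verification:
H(X) - H(X|Y) = 1.5305 - 1.4972 = 0.0333
H(Y) - H(Y|X) = 0.9641 - 0.9308 = 0.0333
H(X) + H(Y) - H(X,Y) = 1.5305 + 0.9641 - 2.4613 = 0.0333

All forms give I(X;Y) = 0.0333 bits. ✓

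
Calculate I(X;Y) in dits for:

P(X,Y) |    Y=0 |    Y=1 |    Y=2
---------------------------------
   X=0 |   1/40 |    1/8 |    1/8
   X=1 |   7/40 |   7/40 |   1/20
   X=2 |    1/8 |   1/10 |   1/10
0.0353 dits

Mutual information: I(X;Y) = H(X) + H(Y) - H(X,Y)

Marginals:
P(X) = (11/40, 2/5, 13/40), H(X) = 0.4720 dits
P(Y) = (13/40, 2/5, 11/40), H(Y) = 0.4720 dits

Joint entropy: H(X,Y) = 0.9087 dits

I(X;Y) = 0.4720 + 0.4720 - 0.9087 = 0.0353 dits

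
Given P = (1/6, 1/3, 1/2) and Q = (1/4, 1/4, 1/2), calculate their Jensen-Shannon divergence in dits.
0.0031 dits

Jensen-Shannon divergence is:
JSD(P||Q) = 0.5 × D_KL(P||M) + 0.5 × D_KL(Q||M)
where M = 0.5 × (P + Q) is the mixture distribution.

M = 0.5 × (1/6, 1/3, 1/2) + 0.5 × (1/4, 1/4, 1/2) = (5/24, 7/24, 1/2)

D_KL(P||M) = 0.0032 dits
D_KL(Q||M) = 0.0031 dits

JSD(P||Q) = 0.5 × 0.0032 + 0.5 × 0.0031 = 0.0031 dits

Unlike KL divergence, JSD is symmetric and bounded: 0 ≤ JSD ≤ log(2).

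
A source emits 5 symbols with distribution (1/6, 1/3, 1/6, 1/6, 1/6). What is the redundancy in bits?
0.0703 bits

Redundancy measures how far a source is from maximum entropy:
R = H_max - H(X)

Maximum entropy for 5 symbols: H_max = log_2(5) = 2.3219 bits
Actual entropy: H(X) = 2.2516 bits
Redundancy: R = 2.3219 - 2.2516 = 0.0703 bits

This redundancy represents potential for compression: the source could be compressed by 0.0703 bits per symbol.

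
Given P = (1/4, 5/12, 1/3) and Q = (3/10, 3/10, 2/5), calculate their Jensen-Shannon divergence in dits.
0.0032 dits

Jensen-Shannon divergence is:
JSD(P||Q) = 0.5 × D_KL(P||M) + 0.5 × D_KL(Q||M)
where M = 0.5 × (P + Q) is the mixture distribution.

M = 0.5 × (1/4, 5/12, 1/3) + 0.5 × (3/10, 3/10, 2/5) = (11/40, 0.358333, 11/30)

D_KL(P||M) = 0.0031 dits
D_KL(Q||M) = 0.0033 dits

JSD(P||Q) = 0.5 × 0.0031 + 0.5 × 0.0033 = 0.0032 dits

Unlike KL divergence, JSD is symmetric and bounded: 0 ≤ JSD ≤ log(2).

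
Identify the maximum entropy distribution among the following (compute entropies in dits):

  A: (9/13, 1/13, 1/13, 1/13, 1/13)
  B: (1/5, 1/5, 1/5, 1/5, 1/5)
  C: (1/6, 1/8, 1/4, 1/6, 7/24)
B

For a discrete distribution over n outcomes, entropy is maximized by the uniform distribution.

Computing entropies:
H(A) = 0.4533 dits
H(B) = 0.6990 dits
H(C) = 0.6789 dits

The uniform distribution (where all probabilities equal 1/5) achieves the maximum entropy of log_10(5) = 0.6990 dits.

Distribution B has the highest entropy.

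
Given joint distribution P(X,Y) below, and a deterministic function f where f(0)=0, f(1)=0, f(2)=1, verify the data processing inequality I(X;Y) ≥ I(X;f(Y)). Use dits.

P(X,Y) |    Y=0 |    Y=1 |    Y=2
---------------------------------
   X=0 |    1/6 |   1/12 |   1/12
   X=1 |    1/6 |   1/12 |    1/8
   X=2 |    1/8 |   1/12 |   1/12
I(X;Y) = 0.0019, I(X;f(Y)) = 0.0013, inequality holds: 0.0019 ≥ 0.0013

Data Processing Inequality: For any Markov chain X → Y → Z, we have I(X;Y) ≥ I(X;Z).

Here Z = f(Y) is a deterministic function of Y, forming X → Y → Z.

Original I(X;Y) = 0.0019 dits

After applying f:
P(X,Z) where Z=f(Y):
- P(X,Z=0) = P(X,Y=0) + P(X,Y=1)
- P(X,Z=1) = P(X,Y=2)

I(X;Z) = I(X;f(Y)) = 0.0013 dits

Verification: 0.0019 ≥ 0.0013 ✓

Information cannot be created by processing; the function f can only lose information about X.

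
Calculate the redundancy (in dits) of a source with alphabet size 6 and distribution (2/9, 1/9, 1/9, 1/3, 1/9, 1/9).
0.0498 dits

Redundancy measures how far a source is from maximum entropy:
R = H_max - H(X)

Maximum entropy for 6 symbols: H_max = log_10(6) = 0.7782 dits
Actual entropy: H(X) = 0.7283 dits
Redundancy: R = 0.7782 - 0.7283 = 0.0498 dits

This redundancy represents potential for compression: the source could be compressed by 0.0498 dits per symbol.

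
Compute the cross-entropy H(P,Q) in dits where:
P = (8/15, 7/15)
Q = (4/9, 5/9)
0.3070 dits

Cross-entropy: H(P,Q) = -Σ p(x) log q(x)

Alternatively: H(P,Q) = H(P) + D_KL(P||Q)
H(P) = 0.3001 dits
D_KL(P||Q) = 0.0069 dits

H(P,Q) = 0.3001 + 0.0069 = 0.3070 dits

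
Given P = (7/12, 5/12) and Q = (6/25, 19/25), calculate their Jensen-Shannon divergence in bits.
0.0899 bits

Jensen-Shannon divergence is:
JSD(P||Q) = 0.5 × D_KL(P||M) + 0.5 × D_KL(Q||M)
where M = 0.5 × (P + Q) is the mixture distribution.

M = 0.5 × (7/12, 5/12) + 0.5 × (6/25, 19/25) = (0.411667, 0.588333)

D_KL(P||M) = 0.0859 bits
D_KL(Q||M) = 0.0939 bits

JSD(P||Q) = 0.5 × 0.0859 + 0.5 × 0.0939 = 0.0899 bits

Unlike KL divergence, JSD is symmetric and bounded: 0 ≤ JSD ≤ log(2).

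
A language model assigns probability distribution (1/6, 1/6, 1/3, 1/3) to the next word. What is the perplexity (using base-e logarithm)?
3.7798

Perplexity is e^H (or exp(H) for natural log).

First, H = -Σ p log p = 1.3297 nats
Perplexity = e^1.3297 = 3.7798

Interpretation: The model's uncertainty is equivalent to choosing uniformly among 3.8 options.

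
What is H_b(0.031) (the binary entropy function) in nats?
0.1382 nats

The binary entropy function is:
H(p) = -p log(p) - (1-p) log(1-p)

H(0.031) = -0.031 × log_e(0.031) - 0.969 × log_e(0.969)
H(0.031) = 0.1382 nats

Note: Binary entropy is maximized at p=0.5 (H=1 bit) and minimized at p=0 or p=1 (H=0).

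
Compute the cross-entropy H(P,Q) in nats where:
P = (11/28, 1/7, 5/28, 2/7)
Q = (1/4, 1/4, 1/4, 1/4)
1.3863 nats

Cross-entropy: H(P,Q) = -Σ p(x) log q(x)

Alternatively: H(P,Q) = H(P) + D_KL(P||Q)
H(P) = 1.3106 nats
D_KL(P||Q) = 0.0757 nats

H(P,Q) = 1.3106 + 0.0757 = 1.3863 nats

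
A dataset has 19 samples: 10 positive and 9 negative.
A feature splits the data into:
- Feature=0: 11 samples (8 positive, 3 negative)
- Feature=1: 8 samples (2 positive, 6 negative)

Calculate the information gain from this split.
0.1670 bits

Information Gain = H(Y) - H(Y|Feature)

Before split:
P(positive) = 10/19 = 0.5263
H(Y) = 0.9980 bits

After split:
Feature=0: H = 0.8454 bits (weight = 11/19)
Feature=1: H = 0.8113 bits (weight = 8/19)
H(Y|Feature) = (11/19)×0.8454 + (8/19)×0.8113 = 0.8310 bits

Information Gain = 0.9980 - 0.8310 = 0.1670 bits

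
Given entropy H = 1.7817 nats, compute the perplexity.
5.9399

Perplexity is e^H (or exp(H) for natural log).

H = 1.7817 nats
Perplexity = e^1.7817 = 5.9399

Interpretation: The model's uncertainty is equivalent to choosing uniformly among 5.9 options.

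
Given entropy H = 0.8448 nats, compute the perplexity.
2.3275

Perplexity is e^H (or exp(H) for natural log).

H = 0.8448 nats
Perplexity = e^0.8448 = 2.3275

Interpretation: The model's uncertainty is equivalent to choosing uniformly among 2.3 options.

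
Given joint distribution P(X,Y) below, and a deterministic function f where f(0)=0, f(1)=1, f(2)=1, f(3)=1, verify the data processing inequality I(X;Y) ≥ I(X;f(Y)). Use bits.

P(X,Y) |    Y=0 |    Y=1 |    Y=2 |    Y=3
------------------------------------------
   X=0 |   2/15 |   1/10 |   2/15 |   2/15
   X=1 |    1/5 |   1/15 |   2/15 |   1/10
I(X;Y) = 0.0180, I(X;f(Y)) = 0.0145, inequality holds: 0.0180 ≥ 0.0145

Data Processing Inequality: For any Markov chain X → Y → Z, we have I(X;Y) ≥ I(X;Z).

Here Z = f(Y) is a deterministic function of Y, forming X → Y → Z.

Original I(X;Y) = 0.0180 bits

After applying f:
P(X,Z) where Z=f(Y):
- P(X,Z=0) = P(X,Y=0)
- P(X,Z=1) = P(X,Y=1) + P(X,Y=2) + P(X,Y=3)

I(X;Z) = I(X;f(Y)) = 0.0145 bits

Verification: 0.0180 ≥ 0.0145 ✓

Information cannot be created by processing; the function f can only lose information about X.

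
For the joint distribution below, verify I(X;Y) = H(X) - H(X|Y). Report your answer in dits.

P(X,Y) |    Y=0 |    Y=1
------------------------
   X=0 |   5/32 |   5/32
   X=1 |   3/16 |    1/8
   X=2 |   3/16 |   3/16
I(X;Y) = 0.0019 dits

Mutual information has multiple equivalent forms:
- I(X;Y) = H(X) - H(X|Y)
- I(X;Y) = H(Y) - H(Y|X)
- I(X;Y) = H(X) + H(Y) - H(X,Y)

Computing all quantities:
H(X) = 0.4755, H(Y) = 0.3002, H(X,Y) = 0.7738
H(X|Y) = 0.4736, H(Y|X) = 0.2983

Verification:
H(X) - H(X|Y) = 0.4755 - 0.4736 = 0.0019
H(Y) - H(Y|X) = 0.3002 - 0.2983 = 0.0019
H(X) + H(Y) - H(X,Y) = 0.4755 + 0.3002 - 0.7738 = 0.0019

All forms give I(X;Y) = 0.0019 dits. ✓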